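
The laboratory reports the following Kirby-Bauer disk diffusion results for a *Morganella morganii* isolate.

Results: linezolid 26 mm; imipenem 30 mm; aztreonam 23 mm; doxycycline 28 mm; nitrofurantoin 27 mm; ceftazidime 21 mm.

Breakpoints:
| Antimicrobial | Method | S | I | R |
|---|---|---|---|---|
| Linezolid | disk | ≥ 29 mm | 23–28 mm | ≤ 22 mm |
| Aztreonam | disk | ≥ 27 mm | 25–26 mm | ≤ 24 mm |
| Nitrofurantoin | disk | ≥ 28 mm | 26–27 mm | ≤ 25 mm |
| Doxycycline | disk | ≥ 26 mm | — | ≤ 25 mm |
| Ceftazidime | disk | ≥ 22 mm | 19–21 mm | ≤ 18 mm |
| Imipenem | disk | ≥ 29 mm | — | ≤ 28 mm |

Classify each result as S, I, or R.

Linezolid: 26 mm is in 23–28 mm → I
Imipenem: 30 mm is ≥ 29 mm → S
Aztreonam: 23 mm is ≤ 24 mm — resistant
Doxycycline: 28 mm is ≥ 26 mm — S
Nitrofurantoin: 27 mm is in 26–27 mm — intermediate
Ceftazidime 21 mm: in 19–21 mm → Intermediate

I, S, R, S, I, I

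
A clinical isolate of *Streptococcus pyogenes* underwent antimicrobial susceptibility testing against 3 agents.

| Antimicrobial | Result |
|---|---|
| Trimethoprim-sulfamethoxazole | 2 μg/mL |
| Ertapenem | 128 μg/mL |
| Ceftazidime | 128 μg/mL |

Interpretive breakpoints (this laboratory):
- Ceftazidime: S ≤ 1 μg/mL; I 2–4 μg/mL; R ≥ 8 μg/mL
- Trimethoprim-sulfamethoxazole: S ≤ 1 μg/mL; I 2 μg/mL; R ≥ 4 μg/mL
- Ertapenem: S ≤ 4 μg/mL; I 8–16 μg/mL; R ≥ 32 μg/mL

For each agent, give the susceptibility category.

I, R, R

Trimethoprim-sulfamethoxazole (2 μg/mL) = 2 μg/mL → I
Ertapenem: 128 μg/mL is ≥ 32 μg/mL → resistant
Ceftazidime 128 μg/mL: ≥ 8 μg/mL ⇒ resistant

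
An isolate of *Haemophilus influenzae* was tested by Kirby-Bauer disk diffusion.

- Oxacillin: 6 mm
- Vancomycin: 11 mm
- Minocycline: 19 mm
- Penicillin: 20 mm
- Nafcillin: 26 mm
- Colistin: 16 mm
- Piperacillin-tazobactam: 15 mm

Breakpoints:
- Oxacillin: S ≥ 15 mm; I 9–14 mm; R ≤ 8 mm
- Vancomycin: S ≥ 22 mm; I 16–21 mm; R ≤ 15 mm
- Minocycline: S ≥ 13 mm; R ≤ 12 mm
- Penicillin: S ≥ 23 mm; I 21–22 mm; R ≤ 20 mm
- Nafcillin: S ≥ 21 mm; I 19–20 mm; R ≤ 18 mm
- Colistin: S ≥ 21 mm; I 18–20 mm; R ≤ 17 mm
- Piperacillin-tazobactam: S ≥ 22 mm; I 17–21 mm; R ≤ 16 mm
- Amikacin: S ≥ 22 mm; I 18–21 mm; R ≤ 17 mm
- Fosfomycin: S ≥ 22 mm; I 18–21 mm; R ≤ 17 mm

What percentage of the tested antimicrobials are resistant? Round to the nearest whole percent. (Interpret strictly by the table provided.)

71%

Oxacillin (6 mm) ≤ 8 mm → resistant
Vancomycin: 11 mm is ≤ 15 mm — Resistant
Minocycline 19 mm: ≥ 13 mm — Susceptible
Penicillin (20 mm) ≤ 20 mm ⇒ resistant
Nafcillin: 26 mm is ≥ 21 mm → S
Colistin: 16 mm is ≤ 17 mm ⇒ resistant
Piperacillin-tazobactam (15 mm) ≤ 16 mm → Resistant
Resistant: 5/7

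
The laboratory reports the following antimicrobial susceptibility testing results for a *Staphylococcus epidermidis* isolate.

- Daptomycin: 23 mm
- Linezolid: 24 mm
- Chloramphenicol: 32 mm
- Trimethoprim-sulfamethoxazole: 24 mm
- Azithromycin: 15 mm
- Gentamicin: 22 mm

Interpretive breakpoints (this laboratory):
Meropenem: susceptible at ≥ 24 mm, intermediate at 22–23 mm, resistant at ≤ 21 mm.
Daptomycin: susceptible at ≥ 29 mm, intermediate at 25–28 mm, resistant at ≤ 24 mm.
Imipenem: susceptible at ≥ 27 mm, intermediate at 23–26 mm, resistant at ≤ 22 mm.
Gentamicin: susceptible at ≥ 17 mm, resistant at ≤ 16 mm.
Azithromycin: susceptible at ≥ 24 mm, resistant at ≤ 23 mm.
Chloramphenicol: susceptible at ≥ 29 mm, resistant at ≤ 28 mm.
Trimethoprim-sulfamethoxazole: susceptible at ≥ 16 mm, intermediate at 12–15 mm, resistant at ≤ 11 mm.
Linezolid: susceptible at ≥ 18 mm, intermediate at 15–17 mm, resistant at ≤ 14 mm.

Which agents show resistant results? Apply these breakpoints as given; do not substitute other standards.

daptomycin, azithromycin

Daptomycin: 23 mm is ≤ 24 mm ⇒ Resistant
Linezolid (24 mm) ≥ 18 mm — S
Chloramphenicol: 32 mm is ≥ 29 mm → Susceptible
Trimethoprim-sulfamethoxazole: 24 mm is ≥ 16 mm — Susceptible
Azithromycin 15 mm: ≤ 23 mm ⇒ Resistant
Gentamicin 22 mm: ≥ 17 mm → S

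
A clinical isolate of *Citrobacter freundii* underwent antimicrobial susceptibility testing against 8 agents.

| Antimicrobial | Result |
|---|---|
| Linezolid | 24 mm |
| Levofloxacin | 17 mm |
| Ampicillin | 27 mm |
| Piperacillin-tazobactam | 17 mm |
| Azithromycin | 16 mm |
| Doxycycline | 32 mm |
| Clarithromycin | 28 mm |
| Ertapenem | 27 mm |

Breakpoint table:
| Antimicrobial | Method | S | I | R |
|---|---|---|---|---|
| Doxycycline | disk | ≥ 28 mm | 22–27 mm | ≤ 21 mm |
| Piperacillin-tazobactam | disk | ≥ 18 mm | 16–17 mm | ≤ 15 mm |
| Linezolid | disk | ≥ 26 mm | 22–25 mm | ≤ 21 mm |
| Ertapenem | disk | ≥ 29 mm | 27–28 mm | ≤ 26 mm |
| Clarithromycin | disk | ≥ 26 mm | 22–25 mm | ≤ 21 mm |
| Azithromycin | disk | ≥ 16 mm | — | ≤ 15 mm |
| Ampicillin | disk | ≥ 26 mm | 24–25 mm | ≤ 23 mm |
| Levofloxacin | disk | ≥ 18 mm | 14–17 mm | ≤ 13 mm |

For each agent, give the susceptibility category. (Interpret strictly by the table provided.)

Linezolid 24 mm: in 22–25 mm — intermediate
Levofloxacin (17 mm) in 14–17 mm → Intermediate
Ampicillin 27 mm: ≥ 26 mm — susceptible
Piperacillin-tazobactam (17 mm) in 16–17 mm — intermediate
Azithromycin (16 mm) ≥ 16 mm → Susceptible
Doxycycline 32 mm: ≥ 28 mm ⇒ S
Clarithromycin: 28 mm is ≥ 26 mm → Susceptible
Ertapenem (27 mm) in 27–28 mm ⇒ intermediate

I, I, S, I, S, S, S, I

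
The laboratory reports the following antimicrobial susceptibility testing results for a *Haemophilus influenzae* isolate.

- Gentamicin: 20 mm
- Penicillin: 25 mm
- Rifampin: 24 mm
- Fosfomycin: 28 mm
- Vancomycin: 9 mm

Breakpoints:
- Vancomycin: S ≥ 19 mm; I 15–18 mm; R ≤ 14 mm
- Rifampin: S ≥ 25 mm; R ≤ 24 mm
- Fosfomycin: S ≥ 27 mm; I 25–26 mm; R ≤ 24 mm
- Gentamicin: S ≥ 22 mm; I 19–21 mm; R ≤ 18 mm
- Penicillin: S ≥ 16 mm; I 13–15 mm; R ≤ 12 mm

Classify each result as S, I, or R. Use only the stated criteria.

Gentamicin: 20 mm is in 19–21 mm — Intermediate
Penicillin (25 mm) ≥ 16 mm — Susceptible
Rifampin (24 mm) ≤ 24 mm — R
Fosfomycin 28 mm: ≥ 27 mm — Susceptible
Vancomycin: 9 mm is ≤ 14 mm — Resistant

I, S, R, S, R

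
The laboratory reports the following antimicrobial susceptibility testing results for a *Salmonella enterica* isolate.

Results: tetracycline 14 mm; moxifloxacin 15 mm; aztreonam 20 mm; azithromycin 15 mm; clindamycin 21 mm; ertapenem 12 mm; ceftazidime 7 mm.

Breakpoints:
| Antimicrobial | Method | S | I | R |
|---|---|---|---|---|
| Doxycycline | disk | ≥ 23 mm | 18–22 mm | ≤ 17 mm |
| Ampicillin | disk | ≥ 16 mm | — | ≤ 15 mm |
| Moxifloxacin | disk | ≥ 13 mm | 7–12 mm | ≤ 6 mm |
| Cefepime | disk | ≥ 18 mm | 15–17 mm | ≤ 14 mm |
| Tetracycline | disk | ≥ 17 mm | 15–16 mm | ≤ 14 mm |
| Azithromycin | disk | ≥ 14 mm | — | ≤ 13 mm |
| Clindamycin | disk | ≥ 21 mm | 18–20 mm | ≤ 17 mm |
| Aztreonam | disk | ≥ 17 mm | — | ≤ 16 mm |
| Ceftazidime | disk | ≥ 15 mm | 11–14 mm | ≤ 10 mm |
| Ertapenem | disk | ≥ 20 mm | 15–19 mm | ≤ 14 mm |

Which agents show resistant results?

Tetracycline: 14 mm is ≤ 14 mm ⇒ R
Moxifloxacin: 15 mm is ≥ 13 mm → Susceptible
Aztreonam 20 mm: ≥ 17 mm — S
Azithromycin (15 mm) ≥ 14 mm — susceptible
Clindamycin: 21 mm is ≥ 21 mm ⇒ S
Ertapenem (12 mm) ≤ 14 mm → R
Ceftazidime 7 mm: ≤ 10 mm ⇒ resistant

tetracycline, ertapenem, ceftazidime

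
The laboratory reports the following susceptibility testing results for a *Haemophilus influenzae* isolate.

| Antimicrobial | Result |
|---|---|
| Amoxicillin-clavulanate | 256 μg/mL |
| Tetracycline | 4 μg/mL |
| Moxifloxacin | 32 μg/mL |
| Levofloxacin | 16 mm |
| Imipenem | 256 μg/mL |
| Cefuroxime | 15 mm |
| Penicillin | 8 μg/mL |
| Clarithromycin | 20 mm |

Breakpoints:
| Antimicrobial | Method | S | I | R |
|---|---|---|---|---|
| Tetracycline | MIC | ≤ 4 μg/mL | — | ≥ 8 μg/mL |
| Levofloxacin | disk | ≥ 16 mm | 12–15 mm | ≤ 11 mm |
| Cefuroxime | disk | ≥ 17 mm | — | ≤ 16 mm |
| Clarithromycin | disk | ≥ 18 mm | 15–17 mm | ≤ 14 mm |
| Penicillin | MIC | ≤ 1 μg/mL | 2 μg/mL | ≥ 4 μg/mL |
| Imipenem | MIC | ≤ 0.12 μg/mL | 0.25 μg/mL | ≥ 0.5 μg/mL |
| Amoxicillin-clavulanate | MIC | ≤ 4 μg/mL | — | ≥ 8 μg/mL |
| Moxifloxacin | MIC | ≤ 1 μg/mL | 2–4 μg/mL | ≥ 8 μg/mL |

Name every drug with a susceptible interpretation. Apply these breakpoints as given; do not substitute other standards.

Amoxicillin-clavulanate: 256 μg/mL is ≥ 8 μg/mL → Resistant
Tetracycline (4 μg/mL) ≤ 4 μg/mL ⇒ susceptible
Moxifloxacin (32 μg/mL) ≥ 8 μg/mL — Resistant
Levofloxacin: 16 mm is ≥ 16 mm — susceptible
Imipenem: 256 μg/mL is ≥ 0.5 μg/mL ⇒ Resistant
Cefuroxime: 15 mm is ≤ 16 mm — Resistant
Penicillin (8 μg/mL) ≥ 4 μg/mL → R
Clarithromycin: 20 mm is ≥ 18 mm — susceptible

tetracycline, levofloxacin, clarithromycin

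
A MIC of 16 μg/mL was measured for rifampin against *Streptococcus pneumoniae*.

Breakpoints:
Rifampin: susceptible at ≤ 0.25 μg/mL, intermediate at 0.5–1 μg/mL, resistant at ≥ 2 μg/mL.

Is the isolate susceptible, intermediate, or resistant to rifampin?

Resistant

Rifampin: 16 μg/mL is ≥ 2 μg/mL → Resistant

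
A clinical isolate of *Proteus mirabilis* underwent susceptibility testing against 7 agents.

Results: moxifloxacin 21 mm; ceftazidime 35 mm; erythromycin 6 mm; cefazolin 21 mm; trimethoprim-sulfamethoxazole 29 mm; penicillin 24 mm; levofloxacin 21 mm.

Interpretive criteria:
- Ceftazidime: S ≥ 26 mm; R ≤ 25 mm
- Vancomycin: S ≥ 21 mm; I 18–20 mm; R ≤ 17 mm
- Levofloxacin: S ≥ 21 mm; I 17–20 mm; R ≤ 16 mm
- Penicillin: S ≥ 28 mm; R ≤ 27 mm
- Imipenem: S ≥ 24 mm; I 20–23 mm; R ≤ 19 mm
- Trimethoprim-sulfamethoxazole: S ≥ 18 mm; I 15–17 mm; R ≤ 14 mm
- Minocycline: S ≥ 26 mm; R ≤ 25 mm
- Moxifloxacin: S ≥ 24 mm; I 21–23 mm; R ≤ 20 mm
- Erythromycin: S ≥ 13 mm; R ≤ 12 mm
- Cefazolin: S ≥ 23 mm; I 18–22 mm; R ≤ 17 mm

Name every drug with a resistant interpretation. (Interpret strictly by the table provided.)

erythromycin, penicillin

Moxifloxacin 21 mm: in 21–23 mm ⇒ Intermediate
Ceftazidime 35 mm: ≥ 26 mm → Susceptible
Erythromycin (6 mm) ≤ 12 mm → R
Cefazolin (21 mm) in 18–22 mm — I
Trimethoprim-sulfamethoxazole (29 mm) ≥ 18 mm → Susceptible
Penicillin: 24 mm is ≤ 27 mm ⇒ resistant
Levofloxacin 21 mm: ≥ 21 mm — Susceptible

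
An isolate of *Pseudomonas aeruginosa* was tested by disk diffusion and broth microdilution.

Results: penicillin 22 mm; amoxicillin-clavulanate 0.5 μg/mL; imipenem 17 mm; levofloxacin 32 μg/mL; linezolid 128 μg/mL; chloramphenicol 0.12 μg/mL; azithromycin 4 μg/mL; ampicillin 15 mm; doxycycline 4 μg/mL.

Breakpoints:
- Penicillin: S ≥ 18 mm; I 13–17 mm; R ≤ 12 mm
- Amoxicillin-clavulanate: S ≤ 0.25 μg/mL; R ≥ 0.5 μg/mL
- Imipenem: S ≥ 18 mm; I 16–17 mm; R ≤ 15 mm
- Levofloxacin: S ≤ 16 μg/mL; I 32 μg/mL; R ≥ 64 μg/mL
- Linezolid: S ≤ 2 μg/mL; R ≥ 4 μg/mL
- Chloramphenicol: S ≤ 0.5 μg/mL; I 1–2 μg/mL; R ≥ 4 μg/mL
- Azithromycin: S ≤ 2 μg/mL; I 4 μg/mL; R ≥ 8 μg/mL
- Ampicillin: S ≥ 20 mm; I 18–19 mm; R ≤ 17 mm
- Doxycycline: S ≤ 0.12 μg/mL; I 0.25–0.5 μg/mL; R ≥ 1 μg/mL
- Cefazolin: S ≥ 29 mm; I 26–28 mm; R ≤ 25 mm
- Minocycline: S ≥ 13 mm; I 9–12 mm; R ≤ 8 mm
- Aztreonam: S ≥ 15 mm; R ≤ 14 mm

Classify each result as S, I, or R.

S, R, I, I, R, S, I, R, R

Penicillin 22 mm: ≥ 18 mm ⇒ S
Amoxicillin-clavulanate 0.5 μg/mL: ≥ 0.5 μg/mL ⇒ R
Imipenem (17 mm) in 16–17 mm ⇒ I
Levofloxacin (32 μg/mL) = 32 μg/mL ⇒ intermediate
Linezolid (128 μg/mL) ≥ 4 μg/mL — resistant
Chloramphenicol (0.12 μg/mL) ≤ 0.5 μg/mL → S
Azithromycin: 4 μg/mL is = 4 μg/mL ⇒ intermediate
Ampicillin: 15 mm is ≤ 17 mm → R
Doxycycline 4 μg/mL: ≥ 1 μg/mL — resistant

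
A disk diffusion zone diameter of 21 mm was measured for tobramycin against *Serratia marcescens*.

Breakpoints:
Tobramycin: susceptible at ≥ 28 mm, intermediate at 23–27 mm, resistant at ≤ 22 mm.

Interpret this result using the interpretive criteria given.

Resistant

Tobramycin: 21 mm is ≤ 22 mm → Resistant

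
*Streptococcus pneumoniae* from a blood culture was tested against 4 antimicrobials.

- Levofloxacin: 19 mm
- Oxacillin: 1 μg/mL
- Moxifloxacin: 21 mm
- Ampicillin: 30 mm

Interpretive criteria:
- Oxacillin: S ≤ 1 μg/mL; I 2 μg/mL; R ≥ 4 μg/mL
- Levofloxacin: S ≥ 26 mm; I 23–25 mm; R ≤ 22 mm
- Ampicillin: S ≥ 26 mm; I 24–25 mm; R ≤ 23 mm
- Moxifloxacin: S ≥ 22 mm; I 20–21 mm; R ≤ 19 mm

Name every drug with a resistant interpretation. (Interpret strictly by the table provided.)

Levofloxacin: 19 mm is ≤ 22 mm ⇒ R
Oxacillin: 1 μg/mL is ≤ 1 μg/mL — S
Moxifloxacin: 21 mm is in 20–21 mm ⇒ I
Ampicillin (30 mm) ≥ 26 mm → S

levofloxacin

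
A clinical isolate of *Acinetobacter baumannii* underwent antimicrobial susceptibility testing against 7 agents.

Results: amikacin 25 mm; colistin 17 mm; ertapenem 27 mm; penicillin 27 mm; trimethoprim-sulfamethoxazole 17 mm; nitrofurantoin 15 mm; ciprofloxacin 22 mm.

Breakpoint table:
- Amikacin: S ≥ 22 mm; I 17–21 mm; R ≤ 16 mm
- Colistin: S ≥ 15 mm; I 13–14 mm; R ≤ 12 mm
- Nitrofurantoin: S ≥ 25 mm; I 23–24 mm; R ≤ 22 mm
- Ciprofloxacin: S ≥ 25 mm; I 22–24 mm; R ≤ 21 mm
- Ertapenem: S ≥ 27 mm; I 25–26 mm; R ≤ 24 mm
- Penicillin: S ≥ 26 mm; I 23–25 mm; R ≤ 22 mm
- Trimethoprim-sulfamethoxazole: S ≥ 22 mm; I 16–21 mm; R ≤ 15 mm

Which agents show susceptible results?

amikacin, colistin, ertapenem, penicillin

Amikacin (25 mm) ≥ 22 mm — susceptible
Colistin (17 mm) ≥ 15 mm ⇒ susceptible
Ertapenem (27 mm) ≥ 27 mm — susceptible
Penicillin 27 mm: ≥ 26 mm — susceptible
Trimethoprim-sulfamethoxazole 17 mm: in 16–21 mm → I
Nitrofurantoin 15 mm: ≤ 22 mm ⇒ resistant
Ciprofloxacin 22 mm: in 22–24 mm ⇒ Intermediate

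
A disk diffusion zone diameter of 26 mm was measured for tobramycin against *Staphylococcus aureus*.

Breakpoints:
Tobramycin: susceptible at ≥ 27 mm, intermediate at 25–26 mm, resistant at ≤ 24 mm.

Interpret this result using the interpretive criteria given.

I

Tobramycin 26 mm: in 25–26 mm ⇒ Intermediate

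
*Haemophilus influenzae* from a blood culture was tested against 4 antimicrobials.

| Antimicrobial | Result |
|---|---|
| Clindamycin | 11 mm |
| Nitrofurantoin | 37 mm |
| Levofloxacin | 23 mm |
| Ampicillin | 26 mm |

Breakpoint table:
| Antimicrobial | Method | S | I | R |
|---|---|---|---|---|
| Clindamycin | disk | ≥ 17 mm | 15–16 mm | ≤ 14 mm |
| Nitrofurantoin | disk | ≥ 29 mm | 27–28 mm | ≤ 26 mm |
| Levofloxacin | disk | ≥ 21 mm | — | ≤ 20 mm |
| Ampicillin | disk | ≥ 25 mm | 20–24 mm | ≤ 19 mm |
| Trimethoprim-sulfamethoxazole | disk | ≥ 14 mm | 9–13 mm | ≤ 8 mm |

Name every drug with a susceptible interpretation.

nitrofurantoin, levofloxacin, ampicillin

Clindamycin: 11 mm is ≤ 14 mm — Resistant
Nitrofurantoin: 37 mm is ≥ 29 mm ⇒ S
Levofloxacin: 23 mm is ≥ 21 mm — susceptible
Ampicillin 26 mm: ≥ 25 mm → susceptible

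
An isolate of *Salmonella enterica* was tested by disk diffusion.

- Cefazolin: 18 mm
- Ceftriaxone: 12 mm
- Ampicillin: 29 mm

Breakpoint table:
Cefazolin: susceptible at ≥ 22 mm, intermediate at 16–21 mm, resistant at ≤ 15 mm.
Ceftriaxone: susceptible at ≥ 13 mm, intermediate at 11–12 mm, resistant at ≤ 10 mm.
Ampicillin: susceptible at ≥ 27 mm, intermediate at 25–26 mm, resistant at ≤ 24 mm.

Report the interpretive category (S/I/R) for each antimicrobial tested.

I, I, S

Cefazolin (18 mm) in 16–21 mm → Intermediate
Ceftriaxone (12 mm) in 11–12 mm — I
Ampicillin 29 mm: ≥ 27 mm → susceptible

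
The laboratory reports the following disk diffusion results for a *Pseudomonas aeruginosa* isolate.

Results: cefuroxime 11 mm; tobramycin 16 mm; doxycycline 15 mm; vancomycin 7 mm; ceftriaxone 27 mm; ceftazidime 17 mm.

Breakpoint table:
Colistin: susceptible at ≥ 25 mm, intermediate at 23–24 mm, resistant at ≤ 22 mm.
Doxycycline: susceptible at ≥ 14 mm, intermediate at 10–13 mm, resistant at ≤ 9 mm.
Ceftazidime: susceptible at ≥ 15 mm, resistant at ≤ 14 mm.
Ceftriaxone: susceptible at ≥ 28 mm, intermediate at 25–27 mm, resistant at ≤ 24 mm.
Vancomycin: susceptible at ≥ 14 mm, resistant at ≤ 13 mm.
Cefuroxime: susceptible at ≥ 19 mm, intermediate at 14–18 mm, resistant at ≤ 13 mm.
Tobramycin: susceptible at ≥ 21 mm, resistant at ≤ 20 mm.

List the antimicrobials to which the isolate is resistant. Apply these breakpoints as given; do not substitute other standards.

cefuroxime, tobramycin, vancomycin

Cefuroxime (11 mm) ≤ 13 mm ⇒ resistant
Tobramycin 16 mm: ≤ 20 mm → Resistant
Doxycycline (15 mm) ≥ 14 mm — susceptible
Vancomycin 7 mm: ≤ 13 mm ⇒ Resistant
Ceftriaxone (27 mm) in 25–27 mm ⇒ Intermediate
Ceftazidime: 17 mm is ≥ 15 mm ⇒ Susceptible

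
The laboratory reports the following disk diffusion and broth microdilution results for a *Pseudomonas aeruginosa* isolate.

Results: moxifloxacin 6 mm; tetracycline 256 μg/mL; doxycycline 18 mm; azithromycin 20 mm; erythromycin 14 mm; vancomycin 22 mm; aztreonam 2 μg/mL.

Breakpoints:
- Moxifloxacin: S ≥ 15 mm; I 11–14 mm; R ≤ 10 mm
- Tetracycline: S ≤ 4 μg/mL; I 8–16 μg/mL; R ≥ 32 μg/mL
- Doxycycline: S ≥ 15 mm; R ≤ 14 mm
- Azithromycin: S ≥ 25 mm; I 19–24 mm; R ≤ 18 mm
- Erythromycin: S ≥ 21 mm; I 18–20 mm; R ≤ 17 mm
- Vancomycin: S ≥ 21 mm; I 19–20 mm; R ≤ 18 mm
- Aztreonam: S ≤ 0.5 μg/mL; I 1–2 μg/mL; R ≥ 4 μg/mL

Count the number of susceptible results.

Moxifloxacin (6 mm) ≤ 10 mm — Resistant
Tetracycline: 256 μg/mL is ≥ 32 μg/mL ⇒ R
Doxycycline (18 mm) ≥ 15 mm → Susceptible
Azithromycin: 20 mm is in 19–24 mm ⇒ intermediate
Erythromycin 14 mm: ≤ 17 mm — R
Vancomycin: 22 mm is ≥ 21 mm ⇒ S
Aztreonam 2 μg/mL: in 1–2 μg/mL — I
Susceptible: 2

2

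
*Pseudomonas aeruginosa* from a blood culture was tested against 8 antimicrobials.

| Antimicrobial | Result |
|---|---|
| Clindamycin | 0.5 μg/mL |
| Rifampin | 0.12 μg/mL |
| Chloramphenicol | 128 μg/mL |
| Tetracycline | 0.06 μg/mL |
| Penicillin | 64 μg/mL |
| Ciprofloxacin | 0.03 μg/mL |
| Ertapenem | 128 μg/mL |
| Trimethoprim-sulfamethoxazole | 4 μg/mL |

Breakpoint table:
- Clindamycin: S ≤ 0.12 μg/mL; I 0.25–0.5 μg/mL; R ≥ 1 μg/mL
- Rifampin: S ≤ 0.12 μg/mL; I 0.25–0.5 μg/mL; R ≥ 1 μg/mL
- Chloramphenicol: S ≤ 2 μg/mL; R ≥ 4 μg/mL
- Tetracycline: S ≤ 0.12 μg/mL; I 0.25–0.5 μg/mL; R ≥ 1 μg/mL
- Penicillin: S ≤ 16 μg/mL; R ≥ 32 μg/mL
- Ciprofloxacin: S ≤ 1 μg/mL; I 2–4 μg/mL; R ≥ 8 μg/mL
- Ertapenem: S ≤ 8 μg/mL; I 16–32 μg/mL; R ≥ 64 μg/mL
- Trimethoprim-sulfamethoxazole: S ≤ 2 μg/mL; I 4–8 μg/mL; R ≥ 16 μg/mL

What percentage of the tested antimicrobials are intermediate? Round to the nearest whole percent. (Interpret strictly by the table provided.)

25%

Clindamycin: 0.5 μg/mL is in 0.25–0.5 μg/mL — intermediate
Rifampin: 0.12 μg/mL is ≤ 0.12 μg/mL ⇒ susceptible
Chloramphenicol 128 μg/mL: ≥ 4 μg/mL → R
Tetracycline: 0.06 μg/mL is ≤ 0.12 μg/mL → susceptible
Penicillin (64 μg/mL) ≥ 32 μg/mL → R
Ciprofloxacin 0.03 μg/mL: ≤ 1 μg/mL → Susceptible
Ertapenem (128 μg/mL) ≥ 64 μg/mL — resistant
Trimethoprim-sulfamethoxazole 4 μg/mL: in 4–8 μg/mL — intermediate
Intermediate: 2/8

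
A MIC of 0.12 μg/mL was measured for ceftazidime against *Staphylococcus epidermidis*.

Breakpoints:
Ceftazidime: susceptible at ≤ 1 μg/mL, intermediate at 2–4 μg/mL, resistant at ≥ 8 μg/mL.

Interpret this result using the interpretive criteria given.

S

Ceftazidime 0.12 μg/mL: ≤ 1 μg/mL → susceptible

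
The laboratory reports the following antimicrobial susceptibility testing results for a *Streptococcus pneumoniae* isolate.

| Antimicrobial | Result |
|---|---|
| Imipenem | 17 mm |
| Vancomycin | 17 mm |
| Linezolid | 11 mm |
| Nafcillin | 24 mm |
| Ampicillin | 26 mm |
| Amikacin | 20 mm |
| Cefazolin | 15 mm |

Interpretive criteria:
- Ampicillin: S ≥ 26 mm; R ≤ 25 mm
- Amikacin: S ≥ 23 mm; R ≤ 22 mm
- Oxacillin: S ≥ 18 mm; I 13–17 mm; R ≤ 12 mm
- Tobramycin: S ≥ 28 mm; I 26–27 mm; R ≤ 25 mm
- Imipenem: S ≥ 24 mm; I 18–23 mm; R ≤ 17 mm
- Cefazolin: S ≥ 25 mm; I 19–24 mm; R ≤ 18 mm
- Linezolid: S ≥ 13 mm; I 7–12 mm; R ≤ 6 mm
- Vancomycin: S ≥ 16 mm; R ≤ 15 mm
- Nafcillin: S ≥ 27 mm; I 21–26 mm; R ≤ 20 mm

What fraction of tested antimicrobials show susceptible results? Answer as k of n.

2 of 7

Imipenem (17 mm) ≤ 17 mm — resistant
Vancomycin: 17 mm is ≥ 16 mm ⇒ Susceptible
Linezolid: 11 mm is in 7–12 mm ⇒ intermediate
Nafcillin 24 mm: in 21–26 mm ⇒ Intermediate
Ampicillin (26 mm) ≥ 26 mm — Susceptible
Amikacin 20 mm: ≤ 22 mm ⇒ Resistant
Cefazolin (15 mm) ≤ 18 mm — resistant
Susceptible: 2/7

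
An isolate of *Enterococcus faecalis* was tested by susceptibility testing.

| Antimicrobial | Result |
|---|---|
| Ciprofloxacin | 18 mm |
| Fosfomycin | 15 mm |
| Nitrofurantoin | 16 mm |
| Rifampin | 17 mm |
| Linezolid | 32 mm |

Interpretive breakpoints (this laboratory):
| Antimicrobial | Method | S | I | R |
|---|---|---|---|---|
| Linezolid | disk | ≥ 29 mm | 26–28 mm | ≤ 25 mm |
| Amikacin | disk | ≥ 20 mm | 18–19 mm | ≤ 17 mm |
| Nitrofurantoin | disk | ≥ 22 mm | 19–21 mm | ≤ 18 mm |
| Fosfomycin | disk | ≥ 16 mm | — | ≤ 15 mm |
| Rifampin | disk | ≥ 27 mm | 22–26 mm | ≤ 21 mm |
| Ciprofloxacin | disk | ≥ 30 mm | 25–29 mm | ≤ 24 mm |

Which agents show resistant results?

Ciprofloxacin: 18 mm is ≤ 24 mm → R
Fosfomycin (15 mm) ≤ 15 mm ⇒ R
Nitrofurantoin: 16 mm is ≤ 18 mm ⇒ resistant
Rifampin 17 mm: ≤ 21 mm — Resistant
Linezolid: 32 mm is ≥ 29 mm → Susceptible

ciprofloxacin, fosfomycin, nitrofurantoin, rifampin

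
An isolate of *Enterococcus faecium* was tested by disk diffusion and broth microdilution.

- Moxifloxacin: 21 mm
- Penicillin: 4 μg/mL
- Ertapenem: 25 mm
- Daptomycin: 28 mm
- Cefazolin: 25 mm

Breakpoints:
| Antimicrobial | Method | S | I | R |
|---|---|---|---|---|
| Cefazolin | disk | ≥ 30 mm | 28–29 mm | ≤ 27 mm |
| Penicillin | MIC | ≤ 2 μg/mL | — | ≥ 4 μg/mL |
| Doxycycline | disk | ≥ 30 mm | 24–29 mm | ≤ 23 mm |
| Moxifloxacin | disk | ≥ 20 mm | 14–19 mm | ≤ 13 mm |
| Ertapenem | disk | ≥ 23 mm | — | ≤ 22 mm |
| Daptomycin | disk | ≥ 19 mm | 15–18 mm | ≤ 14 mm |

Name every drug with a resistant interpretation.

Moxifloxacin: 21 mm is ≥ 20 mm → S
Penicillin (4 μg/mL) ≥ 4 μg/mL → resistant
Ertapenem: 25 mm is ≥ 23 mm → Susceptible
Daptomycin 28 mm: ≥ 19 mm → susceptible
Cefazolin 25 mm: ≤ 27 mm ⇒ R

penicillin, cefazolin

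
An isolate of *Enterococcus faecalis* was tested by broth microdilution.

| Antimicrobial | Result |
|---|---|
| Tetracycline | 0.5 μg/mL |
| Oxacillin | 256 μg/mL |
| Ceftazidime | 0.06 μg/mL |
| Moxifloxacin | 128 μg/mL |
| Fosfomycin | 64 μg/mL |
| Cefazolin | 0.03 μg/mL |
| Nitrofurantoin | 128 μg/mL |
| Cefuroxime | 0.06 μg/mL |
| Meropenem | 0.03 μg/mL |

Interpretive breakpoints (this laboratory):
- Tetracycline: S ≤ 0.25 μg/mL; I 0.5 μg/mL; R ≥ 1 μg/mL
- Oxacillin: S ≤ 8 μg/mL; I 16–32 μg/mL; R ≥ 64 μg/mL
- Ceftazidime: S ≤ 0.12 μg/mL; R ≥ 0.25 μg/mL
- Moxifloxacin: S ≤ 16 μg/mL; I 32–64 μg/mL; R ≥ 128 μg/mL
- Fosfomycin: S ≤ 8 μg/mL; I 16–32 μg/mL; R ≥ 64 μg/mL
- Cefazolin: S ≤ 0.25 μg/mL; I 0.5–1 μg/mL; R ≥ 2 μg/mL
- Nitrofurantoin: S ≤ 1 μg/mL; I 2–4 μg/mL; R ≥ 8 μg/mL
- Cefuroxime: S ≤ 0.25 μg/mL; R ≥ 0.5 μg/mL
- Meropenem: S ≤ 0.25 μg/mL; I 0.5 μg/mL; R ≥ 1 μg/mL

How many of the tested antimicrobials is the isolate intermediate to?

Tetracycline: 0.5 μg/mL is = 0.5 μg/mL ⇒ intermediate
Oxacillin 256 μg/mL: ≥ 64 μg/mL — resistant
Ceftazidime 0.06 μg/mL: ≤ 0.12 μg/mL → S
Moxifloxacin: 128 μg/mL is ≥ 128 μg/mL → resistant
Fosfomycin: 64 μg/mL is ≥ 64 μg/mL — resistant
Cefazolin 0.03 μg/mL: ≤ 0.25 μg/mL — Susceptible
Nitrofurantoin (128 μg/mL) ≥ 8 μg/mL → R
Cefuroxime: 0.06 μg/mL is ≤ 0.25 μg/mL → S
Meropenem 0.03 μg/mL: ≤ 0.25 μg/mL → Susceptible
Intermediate: 1

1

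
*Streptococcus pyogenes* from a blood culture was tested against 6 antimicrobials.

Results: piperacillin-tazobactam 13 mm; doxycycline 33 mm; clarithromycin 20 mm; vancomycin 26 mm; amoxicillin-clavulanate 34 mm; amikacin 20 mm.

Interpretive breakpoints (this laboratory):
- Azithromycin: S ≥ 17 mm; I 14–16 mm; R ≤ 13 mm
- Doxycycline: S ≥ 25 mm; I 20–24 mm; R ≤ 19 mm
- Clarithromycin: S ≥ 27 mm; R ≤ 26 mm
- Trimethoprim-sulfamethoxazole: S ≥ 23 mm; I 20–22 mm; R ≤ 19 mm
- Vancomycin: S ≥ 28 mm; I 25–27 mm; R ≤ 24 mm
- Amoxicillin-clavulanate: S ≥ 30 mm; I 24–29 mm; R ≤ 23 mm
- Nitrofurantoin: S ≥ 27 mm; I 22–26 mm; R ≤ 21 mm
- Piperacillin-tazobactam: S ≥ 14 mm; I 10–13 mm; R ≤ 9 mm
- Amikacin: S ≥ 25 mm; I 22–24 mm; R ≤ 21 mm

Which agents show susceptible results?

doxycycline, amoxicillin-clavulanate

Piperacillin-tazobactam 13 mm: in 10–13 mm ⇒ intermediate
Doxycycline 33 mm: ≥ 25 mm ⇒ S
Clarithromycin 20 mm: ≤ 26 mm → resistant
Vancomycin (26 mm) in 25–27 mm — Intermediate
Amoxicillin-clavulanate: 34 mm is ≥ 30 mm ⇒ susceptible
Amikacin (20 mm) ≤ 21 mm ⇒ resistant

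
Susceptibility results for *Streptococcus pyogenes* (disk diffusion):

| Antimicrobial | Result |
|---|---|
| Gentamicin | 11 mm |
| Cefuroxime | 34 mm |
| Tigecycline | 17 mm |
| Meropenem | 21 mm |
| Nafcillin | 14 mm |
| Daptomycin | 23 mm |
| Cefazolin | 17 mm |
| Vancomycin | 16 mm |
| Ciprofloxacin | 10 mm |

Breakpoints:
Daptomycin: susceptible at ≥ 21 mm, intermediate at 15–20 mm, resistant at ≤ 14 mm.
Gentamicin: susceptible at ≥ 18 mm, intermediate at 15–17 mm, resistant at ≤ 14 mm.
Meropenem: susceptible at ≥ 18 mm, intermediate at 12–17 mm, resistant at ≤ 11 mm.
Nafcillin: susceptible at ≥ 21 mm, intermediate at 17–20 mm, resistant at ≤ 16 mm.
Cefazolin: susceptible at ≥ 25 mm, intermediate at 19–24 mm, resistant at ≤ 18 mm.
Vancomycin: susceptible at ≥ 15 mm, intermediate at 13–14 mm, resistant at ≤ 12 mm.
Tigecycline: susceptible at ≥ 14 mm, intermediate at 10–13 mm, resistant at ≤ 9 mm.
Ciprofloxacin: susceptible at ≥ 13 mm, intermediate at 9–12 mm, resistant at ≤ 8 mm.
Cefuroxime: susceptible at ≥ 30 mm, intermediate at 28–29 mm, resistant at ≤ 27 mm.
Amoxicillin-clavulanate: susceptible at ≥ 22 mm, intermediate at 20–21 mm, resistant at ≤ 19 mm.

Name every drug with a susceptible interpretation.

Gentamicin: 11 mm is ≤ 14 mm — R
Cefuroxime (34 mm) ≥ 30 mm — susceptible
Tigecycline 17 mm: ≥ 14 mm — Susceptible
Meropenem 21 mm: ≥ 18 mm → Susceptible
Nafcillin 14 mm: ≤ 16 mm — R
Daptomycin (23 mm) ≥ 21 mm ⇒ S
Cefazolin (17 mm) ≤ 18 mm — R
Vancomycin: 16 mm is ≥ 15 mm — susceptible
Ciprofloxacin (10 mm) in 9–12 mm → intermediate

cefuroxime, tigecycline, meropenem, daptomycin, vancomycin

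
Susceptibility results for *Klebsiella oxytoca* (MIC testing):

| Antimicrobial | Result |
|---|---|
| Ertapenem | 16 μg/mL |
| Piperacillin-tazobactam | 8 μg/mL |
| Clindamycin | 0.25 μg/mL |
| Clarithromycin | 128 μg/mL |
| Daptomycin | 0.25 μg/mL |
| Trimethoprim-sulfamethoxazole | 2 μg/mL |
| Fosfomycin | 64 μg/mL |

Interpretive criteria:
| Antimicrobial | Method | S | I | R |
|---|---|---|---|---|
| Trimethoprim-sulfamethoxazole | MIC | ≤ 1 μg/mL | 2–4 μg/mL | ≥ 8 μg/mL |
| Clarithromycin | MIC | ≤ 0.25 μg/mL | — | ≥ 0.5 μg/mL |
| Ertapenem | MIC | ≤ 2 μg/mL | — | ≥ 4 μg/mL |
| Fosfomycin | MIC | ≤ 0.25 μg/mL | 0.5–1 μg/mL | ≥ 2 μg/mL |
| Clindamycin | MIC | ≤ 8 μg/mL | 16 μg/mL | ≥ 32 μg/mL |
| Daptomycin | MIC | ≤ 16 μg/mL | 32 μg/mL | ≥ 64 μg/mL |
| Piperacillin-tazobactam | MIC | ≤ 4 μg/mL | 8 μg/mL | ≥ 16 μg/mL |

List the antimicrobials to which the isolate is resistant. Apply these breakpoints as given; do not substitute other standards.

Ertapenem 16 μg/mL: ≥ 4 μg/mL — R
Piperacillin-tazobactam 8 μg/mL: = 8 μg/mL ⇒ intermediate
Clindamycin: 0.25 μg/mL is ≤ 8 μg/mL — susceptible
Clarithromycin (128 μg/mL) ≥ 0.5 μg/mL ⇒ R
Daptomycin 0.25 μg/mL: ≤ 16 μg/mL — Susceptible
Trimethoprim-sulfamethoxazole (2 μg/mL) in 2–4 μg/mL — I
Fosfomycin (64 μg/mL) ≥ 2 μg/mL ⇒ R

ertapenem, clarithromycin, fosfomycin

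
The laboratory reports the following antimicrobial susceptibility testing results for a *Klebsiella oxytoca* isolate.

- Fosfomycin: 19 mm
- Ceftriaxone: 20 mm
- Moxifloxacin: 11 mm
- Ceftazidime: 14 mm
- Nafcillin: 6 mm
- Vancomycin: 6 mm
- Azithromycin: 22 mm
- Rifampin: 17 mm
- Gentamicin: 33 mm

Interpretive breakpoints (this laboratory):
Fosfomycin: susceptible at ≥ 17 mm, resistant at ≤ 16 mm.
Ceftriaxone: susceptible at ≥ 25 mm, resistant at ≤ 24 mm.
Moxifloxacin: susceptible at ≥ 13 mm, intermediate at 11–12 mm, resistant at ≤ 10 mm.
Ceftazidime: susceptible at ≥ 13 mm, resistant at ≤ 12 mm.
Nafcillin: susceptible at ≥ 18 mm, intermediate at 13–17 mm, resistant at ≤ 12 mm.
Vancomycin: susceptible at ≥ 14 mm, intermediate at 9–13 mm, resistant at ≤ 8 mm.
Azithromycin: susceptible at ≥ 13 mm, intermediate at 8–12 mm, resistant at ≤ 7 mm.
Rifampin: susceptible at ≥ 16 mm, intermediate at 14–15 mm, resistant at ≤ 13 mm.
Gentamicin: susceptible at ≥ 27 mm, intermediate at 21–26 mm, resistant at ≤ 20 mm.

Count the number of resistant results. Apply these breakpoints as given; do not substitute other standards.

3

Fosfomycin 19 mm: ≥ 17 mm — Susceptible
Ceftriaxone: 20 mm is ≤ 24 mm ⇒ R
Moxifloxacin 11 mm: in 11–12 mm → Intermediate
Ceftazidime 14 mm: ≥ 13 mm → Susceptible
Nafcillin 6 mm: ≤ 12 mm → R
Vancomycin 6 mm: ≤ 8 mm → resistant
Azithromycin (22 mm) ≥ 13 mm ⇒ S
Rifampin (17 mm) ≥ 16 mm → susceptible
Gentamicin 33 mm: ≥ 27 mm ⇒ susceptible
Resistant: 3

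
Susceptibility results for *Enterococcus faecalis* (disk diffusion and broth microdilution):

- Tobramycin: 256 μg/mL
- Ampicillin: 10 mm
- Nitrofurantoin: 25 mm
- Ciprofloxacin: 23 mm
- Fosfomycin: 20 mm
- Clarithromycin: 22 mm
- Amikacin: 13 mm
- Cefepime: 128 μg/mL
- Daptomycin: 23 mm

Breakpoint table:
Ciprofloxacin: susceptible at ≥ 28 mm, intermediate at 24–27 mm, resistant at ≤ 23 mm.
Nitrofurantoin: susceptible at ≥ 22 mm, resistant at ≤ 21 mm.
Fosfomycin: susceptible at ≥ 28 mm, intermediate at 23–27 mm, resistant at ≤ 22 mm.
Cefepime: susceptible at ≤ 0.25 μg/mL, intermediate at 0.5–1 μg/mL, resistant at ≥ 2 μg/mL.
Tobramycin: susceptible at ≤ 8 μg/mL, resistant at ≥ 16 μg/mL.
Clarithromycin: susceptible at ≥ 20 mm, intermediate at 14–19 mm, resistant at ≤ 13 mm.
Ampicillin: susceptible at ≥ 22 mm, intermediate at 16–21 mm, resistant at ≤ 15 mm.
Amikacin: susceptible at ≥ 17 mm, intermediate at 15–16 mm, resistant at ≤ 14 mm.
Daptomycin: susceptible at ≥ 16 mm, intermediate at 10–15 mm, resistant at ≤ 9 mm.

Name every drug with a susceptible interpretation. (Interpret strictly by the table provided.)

nitrofurantoin, clarithromycin, daptomycin

Tobramycin (256 μg/mL) ≥ 16 μg/mL ⇒ Resistant
Ampicillin: 10 mm is ≤ 15 mm → resistant
Nitrofurantoin 25 mm: ≥ 22 mm ⇒ Susceptible
Ciprofloxacin 23 mm: ≤ 23 mm → R
Fosfomycin (20 mm) ≤ 22 mm ⇒ resistant
Clarithromycin: 22 mm is ≥ 20 mm — S
Amikacin: 13 mm is ≤ 14 mm — R
Cefepime (128 μg/mL) ≥ 2 μg/mL ⇒ resistant
Daptomycin 23 mm: ≥ 16 mm → Susceptible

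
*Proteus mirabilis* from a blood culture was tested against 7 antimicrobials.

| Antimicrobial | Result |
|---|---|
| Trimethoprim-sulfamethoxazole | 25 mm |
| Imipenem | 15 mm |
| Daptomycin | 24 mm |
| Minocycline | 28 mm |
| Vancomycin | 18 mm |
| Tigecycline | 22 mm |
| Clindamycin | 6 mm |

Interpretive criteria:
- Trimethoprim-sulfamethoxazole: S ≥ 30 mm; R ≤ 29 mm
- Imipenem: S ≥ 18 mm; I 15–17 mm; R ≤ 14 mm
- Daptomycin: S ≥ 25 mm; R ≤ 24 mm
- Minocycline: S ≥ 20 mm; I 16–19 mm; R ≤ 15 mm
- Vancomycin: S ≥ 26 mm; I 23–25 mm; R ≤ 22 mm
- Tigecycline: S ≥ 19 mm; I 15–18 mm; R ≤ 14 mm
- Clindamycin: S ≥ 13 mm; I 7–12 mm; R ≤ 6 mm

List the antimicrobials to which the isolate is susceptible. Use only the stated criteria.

minocycline, tigecycline

Trimethoprim-sulfamethoxazole: 25 mm is ≤ 29 mm ⇒ Resistant
Imipenem 15 mm: in 15–17 mm ⇒ I
Daptomycin (24 mm) ≤ 24 mm ⇒ R
Minocycline 28 mm: ≥ 20 mm ⇒ Susceptible
Vancomycin (18 mm) ≤ 22 mm → R
Tigecycline 22 mm: ≥ 19 mm → susceptible
Clindamycin: 6 mm is ≤ 6 mm → resistant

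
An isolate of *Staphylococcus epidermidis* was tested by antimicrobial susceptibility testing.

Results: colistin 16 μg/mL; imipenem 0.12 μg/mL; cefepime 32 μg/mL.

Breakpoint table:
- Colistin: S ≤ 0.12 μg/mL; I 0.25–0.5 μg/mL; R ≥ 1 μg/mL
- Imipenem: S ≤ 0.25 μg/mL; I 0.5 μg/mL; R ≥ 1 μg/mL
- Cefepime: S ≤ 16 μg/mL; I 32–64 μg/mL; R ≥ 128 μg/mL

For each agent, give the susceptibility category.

Colistin (16 μg/mL) ≥ 1 μg/mL → Resistant
Imipenem: 0.12 μg/mL is ≤ 0.25 μg/mL ⇒ Susceptible
Cefepime 32 μg/mL: in 32–64 μg/mL — I

R, S, I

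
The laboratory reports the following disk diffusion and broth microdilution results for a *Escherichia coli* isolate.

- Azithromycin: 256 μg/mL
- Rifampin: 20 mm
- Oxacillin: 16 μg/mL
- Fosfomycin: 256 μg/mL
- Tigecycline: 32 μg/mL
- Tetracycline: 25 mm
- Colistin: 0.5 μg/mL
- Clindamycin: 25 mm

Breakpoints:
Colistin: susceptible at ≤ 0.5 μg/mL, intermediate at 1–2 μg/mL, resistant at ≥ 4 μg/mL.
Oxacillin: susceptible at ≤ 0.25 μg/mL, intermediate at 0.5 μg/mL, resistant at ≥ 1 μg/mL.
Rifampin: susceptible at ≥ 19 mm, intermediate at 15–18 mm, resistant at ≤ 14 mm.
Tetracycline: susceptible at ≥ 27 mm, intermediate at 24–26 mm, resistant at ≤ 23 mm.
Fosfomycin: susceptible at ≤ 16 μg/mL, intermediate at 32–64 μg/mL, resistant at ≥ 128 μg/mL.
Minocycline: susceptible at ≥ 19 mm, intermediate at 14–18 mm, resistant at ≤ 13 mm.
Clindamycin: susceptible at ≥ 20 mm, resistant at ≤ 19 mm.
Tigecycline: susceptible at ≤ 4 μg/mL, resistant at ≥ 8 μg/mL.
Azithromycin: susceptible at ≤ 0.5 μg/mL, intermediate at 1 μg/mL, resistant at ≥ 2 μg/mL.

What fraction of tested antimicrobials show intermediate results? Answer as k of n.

Azithromycin (256 μg/mL) ≥ 2 μg/mL ⇒ R
Rifampin (20 mm) ≥ 19 mm ⇒ S
Oxacillin (16 μg/mL) ≥ 1 μg/mL ⇒ Resistant
Fosfomycin 256 μg/mL: ≥ 128 μg/mL ⇒ resistant
Tigecycline (32 μg/mL) ≥ 8 μg/mL → R
Tetracycline (25 mm) in 24–26 mm — Intermediate
Colistin: 0.5 μg/mL is ≤ 0.5 μg/mL → S
Clindamycin: 25 mm is ≥ 20 mm → susceptible
Intermediate: 1/8

1 of 8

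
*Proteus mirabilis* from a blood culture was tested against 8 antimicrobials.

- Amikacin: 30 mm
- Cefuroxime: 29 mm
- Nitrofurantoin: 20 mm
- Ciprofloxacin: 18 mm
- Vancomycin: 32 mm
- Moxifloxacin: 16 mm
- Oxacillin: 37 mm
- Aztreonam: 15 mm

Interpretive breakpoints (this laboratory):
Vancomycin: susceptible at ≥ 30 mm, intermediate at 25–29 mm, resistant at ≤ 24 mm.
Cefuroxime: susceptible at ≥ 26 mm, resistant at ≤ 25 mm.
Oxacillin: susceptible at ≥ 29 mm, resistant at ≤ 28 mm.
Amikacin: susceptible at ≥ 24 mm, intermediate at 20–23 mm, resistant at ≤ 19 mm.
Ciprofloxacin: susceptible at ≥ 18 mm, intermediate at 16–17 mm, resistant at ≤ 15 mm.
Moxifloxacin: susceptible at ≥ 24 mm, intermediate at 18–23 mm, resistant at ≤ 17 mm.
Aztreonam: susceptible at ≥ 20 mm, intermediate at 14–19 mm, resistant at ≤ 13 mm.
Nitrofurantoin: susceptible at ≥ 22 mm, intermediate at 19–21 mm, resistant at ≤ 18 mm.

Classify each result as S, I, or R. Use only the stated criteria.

Amikacin (30 mm) ≥ 24 mm ⇒ Susceptible
Cefuroxime (29 mm) ≥ 26 mm — susceptible
Nitrofurantoin 20 mm: in 19–21 mm → intermediate
Ciprofloxacin: 18 mm is ≥ 18 mm ⇒ S
Vancomycin (32 mm) ≥ 30 mm ⇒ susceptible
Moxifloxacin: 16 mm is ≤ 17 mm → R
Oxacillin: 37 mm is ≥ 29 mm → Susceptible
Aztreonam (15 mm) in 14–19 mm ⇒ I

S, S, I, S, S, R, S, I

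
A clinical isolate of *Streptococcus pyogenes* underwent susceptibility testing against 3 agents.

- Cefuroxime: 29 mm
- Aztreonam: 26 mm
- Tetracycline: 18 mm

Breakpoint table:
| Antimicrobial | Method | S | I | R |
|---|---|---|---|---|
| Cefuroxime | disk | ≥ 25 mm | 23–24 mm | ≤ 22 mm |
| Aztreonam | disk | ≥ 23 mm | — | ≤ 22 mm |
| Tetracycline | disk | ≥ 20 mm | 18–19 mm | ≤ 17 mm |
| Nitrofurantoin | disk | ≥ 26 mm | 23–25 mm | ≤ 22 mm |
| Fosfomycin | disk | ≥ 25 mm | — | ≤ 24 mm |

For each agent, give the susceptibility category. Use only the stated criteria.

Cefuroxime (29 mm) ≥ 25 mm → susceptible
Aztreonam 26 mm: ≥ 23 mm ⇒ susceptible
Tetracycline (18 mm) in 18–19 mm — intermediate

S, S, I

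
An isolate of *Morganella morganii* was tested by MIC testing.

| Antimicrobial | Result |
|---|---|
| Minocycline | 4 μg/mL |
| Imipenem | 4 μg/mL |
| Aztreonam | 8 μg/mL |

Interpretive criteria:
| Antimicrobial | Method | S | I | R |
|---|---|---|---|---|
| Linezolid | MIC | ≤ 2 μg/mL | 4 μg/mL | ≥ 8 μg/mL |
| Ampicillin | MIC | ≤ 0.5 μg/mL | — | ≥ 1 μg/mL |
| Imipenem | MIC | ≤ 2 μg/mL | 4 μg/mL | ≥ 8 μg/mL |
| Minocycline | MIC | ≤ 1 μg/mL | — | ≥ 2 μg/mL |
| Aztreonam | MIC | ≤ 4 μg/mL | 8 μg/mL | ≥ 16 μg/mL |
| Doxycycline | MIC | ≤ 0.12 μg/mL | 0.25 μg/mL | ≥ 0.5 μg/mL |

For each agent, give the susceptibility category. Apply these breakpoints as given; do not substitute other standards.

R, I, I

Minocycline (4 μg/mL) ≥ 2 μg/mL → R
Imipenem (4 μg/mL) = 4 μg/mL ⇒ intermediate
Aztreonam: 8 μg/mL is = 8 μg/mL — I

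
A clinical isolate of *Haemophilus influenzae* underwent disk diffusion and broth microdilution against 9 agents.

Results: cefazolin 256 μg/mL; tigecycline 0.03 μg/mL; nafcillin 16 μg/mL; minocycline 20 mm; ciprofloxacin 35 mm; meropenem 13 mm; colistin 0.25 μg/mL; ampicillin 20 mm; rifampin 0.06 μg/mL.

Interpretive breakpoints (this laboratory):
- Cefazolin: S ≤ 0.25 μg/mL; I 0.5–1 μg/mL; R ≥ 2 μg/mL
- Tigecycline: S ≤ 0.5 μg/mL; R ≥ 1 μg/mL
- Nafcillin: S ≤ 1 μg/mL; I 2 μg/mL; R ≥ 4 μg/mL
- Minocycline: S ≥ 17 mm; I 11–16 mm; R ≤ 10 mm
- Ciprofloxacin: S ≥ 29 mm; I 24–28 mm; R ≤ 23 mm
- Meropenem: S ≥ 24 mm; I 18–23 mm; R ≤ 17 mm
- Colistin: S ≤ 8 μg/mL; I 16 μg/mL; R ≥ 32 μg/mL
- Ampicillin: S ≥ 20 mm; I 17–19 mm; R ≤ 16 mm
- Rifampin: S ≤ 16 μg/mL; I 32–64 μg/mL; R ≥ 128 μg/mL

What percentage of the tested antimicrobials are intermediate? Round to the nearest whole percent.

0%

Cefazolin 256 μg/mL: ≥ 2 μg/mL — resistant
Tigecycline (0.03 μg/mL) ≤ 0.5 μg/mL ⇒ S
Nafcillin: 16 μg/mL is ≥ 4 μg/mL → resistant
Minocycline (20 mm) ≥ 17 mm — susceptible
Ciprofloxacin 35 mm: ≥ 29 mm — Susceptible
Meropenem (13 mm) ≤ 17 mm → resistant
Colistin 0.25 μg/mL: ≤ 8 μg/mL ⇒ susceptible
Ampicillin (20 mm) ≥ 20 mm ⇒ Susceptible
Rifampin: 0.06 μg/mL is ≤ 16 μg/mL → Susceptible
Intermediate: 0/9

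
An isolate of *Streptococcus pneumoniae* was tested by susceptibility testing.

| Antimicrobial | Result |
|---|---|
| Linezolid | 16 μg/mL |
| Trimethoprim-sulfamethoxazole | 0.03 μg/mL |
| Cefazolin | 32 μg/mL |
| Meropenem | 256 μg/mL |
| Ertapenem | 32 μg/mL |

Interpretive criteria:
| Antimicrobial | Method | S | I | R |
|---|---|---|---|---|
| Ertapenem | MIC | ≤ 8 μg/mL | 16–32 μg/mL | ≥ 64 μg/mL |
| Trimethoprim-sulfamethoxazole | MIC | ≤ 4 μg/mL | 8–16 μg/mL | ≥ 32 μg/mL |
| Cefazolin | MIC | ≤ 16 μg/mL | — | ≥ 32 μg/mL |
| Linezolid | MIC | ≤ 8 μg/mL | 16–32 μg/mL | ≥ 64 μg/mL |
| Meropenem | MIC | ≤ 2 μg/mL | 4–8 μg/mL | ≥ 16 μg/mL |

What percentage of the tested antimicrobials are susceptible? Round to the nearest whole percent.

Linezolid 16 μg/mL: in 16–32 μg/mL ⇒ Intermediate
Trimethoprim-sulfamethoxazole (0.03 μg/mL) ≤ 4 μg/mL — S
Cefazolin: 32 μg/mL is ≥ 32 μg/mL — R
Meropenem: 256 μg/mL is ≥ 16 μg/mL ⇒ Resistant
Ertapenem (32 μg/mL) in 16–32 μg/mL — intermediate
Susceptible: 1/5

20%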